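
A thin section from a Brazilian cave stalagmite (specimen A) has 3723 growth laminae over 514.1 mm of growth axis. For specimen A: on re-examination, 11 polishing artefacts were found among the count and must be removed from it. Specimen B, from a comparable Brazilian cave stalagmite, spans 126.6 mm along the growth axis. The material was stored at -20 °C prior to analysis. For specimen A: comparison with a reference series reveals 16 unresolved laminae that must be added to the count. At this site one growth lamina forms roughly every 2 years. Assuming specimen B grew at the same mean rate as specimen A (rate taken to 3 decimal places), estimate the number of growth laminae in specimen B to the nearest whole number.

917 growth laminae

Specimen A: after corrections the count is 3723 − 11 + 16 = 3728 growth laminae.
Specimen A: at 2 years per growth lamina, 3728 × 2 = 7456 years.
A: Mean rate = 514.1 mm / 7456 years ≈ 0.069 mm per year.
For B, 126.6 / 0.069 = 1834.78 years; at 2 years per growth lamina that is 1834.78 / 2 ≈ 917 growth laminae.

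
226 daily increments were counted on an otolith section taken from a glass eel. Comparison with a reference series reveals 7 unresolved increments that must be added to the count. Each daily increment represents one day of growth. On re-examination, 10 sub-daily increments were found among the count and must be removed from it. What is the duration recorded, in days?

True daily increment count = 226 − 10 + 7 = 223.
With a one-to-one daily increment periodicity this is 223 days.

223 days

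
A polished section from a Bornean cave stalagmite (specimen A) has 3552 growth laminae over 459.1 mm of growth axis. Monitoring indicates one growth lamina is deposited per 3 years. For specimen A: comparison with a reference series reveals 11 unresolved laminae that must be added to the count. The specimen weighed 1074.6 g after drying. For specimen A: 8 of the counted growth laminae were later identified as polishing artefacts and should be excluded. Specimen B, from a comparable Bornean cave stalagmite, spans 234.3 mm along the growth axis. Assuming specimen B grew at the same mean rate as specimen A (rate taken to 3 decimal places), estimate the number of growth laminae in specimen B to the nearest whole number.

Specimen A: correcting the raw count gives 3552 − 8 + 11 = 3555 true growth laminae.
Specimen A: 3555 growth laminae at 3 years each span 3555 × 3 = 10665 years.
A: Extension rate ≈ 459.1 / 10665 = 0.043 mm/yr.
Specimen B: 234.3 mm / 0.043 mm per year = 5448.84 years; at 3 years per growth lamina that is 5448.84 / 3 ≈ 1816 growth laminae.

1816 growth laminae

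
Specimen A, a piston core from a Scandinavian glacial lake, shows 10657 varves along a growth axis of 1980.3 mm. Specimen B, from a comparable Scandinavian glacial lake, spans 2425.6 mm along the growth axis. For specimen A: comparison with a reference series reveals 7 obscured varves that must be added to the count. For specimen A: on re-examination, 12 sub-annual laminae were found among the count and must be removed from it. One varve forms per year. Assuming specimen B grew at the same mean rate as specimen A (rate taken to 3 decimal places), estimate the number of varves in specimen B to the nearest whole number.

13041 varves

Specimen A: adjusted count: 10657 − 12 + 7 = 10652 varves.
A: Mean rate = 1980.3 mm / 10652 years ≈ 0.186 mm per year.
Specimen B: 2425.6 mm / 0.186 mm per year = 13040.86 years ≈ 13041 varves.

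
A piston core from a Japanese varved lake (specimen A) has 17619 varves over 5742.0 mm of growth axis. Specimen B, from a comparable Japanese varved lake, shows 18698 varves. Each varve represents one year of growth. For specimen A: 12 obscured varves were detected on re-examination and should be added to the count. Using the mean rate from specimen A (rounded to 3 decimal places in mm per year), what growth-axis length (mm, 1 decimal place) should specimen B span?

6095.5 mm

Specimen A: true varve count = 17619 + 12 = 17631.
A: Mean rate = 5742.0 mm / 17631 years ≈ 0.326 mm/yr.
For B, 0.326 mm/year × 18698 years = 6095.5 mm.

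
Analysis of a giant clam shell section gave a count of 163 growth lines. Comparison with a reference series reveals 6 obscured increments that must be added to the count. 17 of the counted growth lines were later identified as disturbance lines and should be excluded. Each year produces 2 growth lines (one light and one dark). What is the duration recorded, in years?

76 yr

Adjusted count: 163 − 17 + 6 = 152 growth lines.
Dividing by 2 growth lines per year: 152 / 2 = 76 years.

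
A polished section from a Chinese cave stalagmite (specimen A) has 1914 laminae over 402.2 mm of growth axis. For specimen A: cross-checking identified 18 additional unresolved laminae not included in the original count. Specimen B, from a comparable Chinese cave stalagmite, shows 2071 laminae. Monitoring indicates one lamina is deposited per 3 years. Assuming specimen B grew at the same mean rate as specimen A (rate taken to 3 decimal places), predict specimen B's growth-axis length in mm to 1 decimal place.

Specimen A: true lamina count = 1914 + 18 = 1932.
Specimen A: at 3 years per lamina, 1932 × 3 = 5796 years.
A: Mean rate = 402.2 mm / 5796 years ≈ 0.069 mm per year.
Specimen B: at 3 years per lamina, 2071 × 3 = 6213 years. For B, 0.069 mm/year × 6213 years = 428.7 mm.

428.7 mm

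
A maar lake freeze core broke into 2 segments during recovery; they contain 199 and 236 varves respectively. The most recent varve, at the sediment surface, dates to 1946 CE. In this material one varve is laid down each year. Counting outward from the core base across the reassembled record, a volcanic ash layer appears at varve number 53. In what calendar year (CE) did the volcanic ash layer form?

Total varves = 199 + 236 = 435.
Between varve 53 and the sediment surface there are 435 − 53 = 382 varves.
Counting back 382 years from 1946 CE places the volcanic ash layer in 1946 − 382 = 1564 CE.

1564 CE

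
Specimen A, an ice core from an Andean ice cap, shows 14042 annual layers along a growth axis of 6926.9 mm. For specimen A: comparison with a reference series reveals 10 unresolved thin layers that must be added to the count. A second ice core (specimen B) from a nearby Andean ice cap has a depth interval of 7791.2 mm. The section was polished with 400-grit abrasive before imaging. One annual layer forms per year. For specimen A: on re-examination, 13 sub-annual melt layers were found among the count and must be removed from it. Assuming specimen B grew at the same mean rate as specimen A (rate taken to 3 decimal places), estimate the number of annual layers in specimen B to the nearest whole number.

15804 annual layers

Specimen A: after corrections the count is 14042 − 13 + 10 = 14039 annual layers.
A: Mean rate = 6926.9 mm / 14039 years ≈ 0.493 mm/yr.
Specimen B: 7791.2 mm / 0.493 mm per year = 15803.65 years ≈ 15804 annual layers.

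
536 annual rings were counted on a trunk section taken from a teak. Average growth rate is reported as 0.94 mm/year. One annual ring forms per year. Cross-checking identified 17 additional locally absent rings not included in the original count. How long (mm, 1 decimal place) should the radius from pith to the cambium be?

True annual ring count = 536 + 17 = 553.
Length ≈ 0.94 × 553 = 519.8 mm.

519.8 mm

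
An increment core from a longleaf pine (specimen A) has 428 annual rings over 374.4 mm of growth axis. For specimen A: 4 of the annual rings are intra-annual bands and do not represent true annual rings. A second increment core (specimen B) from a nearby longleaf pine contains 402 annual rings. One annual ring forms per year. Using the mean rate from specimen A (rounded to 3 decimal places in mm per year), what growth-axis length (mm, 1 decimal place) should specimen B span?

Specimen A: adjusted count: 428 − 4 = 424 annual rings.
A: Mean rate = 374.4 mm / 424 years ≈ 0.883 mm per year.
B's length ≈ 0.883 × 402 = 355.0 mm.

355.0 mm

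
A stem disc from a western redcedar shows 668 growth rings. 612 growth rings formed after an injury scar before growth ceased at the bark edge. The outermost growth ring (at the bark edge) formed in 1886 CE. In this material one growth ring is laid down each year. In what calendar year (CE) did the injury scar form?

1274 CE

612 growth rings formed after the injury scar.
Counting back 612 years from 1886 CE places the injury scar in 1886 − 612 = 1274 CE.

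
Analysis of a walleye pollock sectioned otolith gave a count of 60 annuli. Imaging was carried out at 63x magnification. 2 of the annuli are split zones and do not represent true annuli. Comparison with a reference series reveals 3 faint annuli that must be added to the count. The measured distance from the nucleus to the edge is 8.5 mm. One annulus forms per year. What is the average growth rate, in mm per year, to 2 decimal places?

Adjusted count: 60 − 2 + 3 = 61 annuli.
Extension rate ≈ 8.5 / 61 = 0.14 mm per year.

0.14 mm per year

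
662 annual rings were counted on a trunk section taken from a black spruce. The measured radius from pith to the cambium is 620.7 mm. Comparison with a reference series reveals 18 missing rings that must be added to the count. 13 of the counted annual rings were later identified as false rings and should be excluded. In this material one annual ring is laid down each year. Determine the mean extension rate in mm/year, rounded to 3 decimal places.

0.931 mm/year

After corrections the count is 662 − 13 + 18 = 667 annual rings.
Mean rate = 620.7 mm / 667 years ≈ 0.931 mm/year.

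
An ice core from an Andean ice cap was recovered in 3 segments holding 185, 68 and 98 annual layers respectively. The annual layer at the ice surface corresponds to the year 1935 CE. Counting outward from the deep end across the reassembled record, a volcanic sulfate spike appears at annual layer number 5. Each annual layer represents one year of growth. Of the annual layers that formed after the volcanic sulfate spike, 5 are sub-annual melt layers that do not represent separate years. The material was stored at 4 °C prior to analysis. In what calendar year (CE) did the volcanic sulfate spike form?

1594 CE

Total annual layers = 185 + 68 + 98 = 351.
351 − 5 = 346 annual layers lie beyond the volcanic sulfate spike toward the ice surface.
Excluding 5 false annual layers: 346 − 5 = 341.
1935 − 341 = 1594 CE.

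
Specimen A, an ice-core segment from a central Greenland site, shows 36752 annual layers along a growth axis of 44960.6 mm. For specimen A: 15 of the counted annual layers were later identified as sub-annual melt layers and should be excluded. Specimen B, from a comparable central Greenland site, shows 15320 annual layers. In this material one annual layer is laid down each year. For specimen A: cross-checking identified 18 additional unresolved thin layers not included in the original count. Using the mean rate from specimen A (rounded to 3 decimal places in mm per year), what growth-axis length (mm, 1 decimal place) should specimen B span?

18736.4 mm

Specimen A: adjusted count: 36752 − 15 + 18 = 36755 annual layers.
A: Mean rate = 44960.6 mm / 36755 years ≈ 1.223 mm/yr.
Length of B = 1.223 × 15320 = 18736.4 mm.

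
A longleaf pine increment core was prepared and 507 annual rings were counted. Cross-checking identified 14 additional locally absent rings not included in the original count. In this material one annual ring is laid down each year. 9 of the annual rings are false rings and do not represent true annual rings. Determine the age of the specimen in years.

True annual ring count = 507 − 9 + 14 = 512.
At one annual ring per year, that is 512 years.

512 years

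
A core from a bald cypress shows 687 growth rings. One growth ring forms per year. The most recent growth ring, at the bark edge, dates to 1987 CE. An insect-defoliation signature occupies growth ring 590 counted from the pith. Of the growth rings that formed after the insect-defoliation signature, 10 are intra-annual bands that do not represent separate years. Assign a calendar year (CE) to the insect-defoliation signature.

Between growth ring 590 and the bark edge there are 687 − 590 = 97 growth rings.
Removing the 10 false growth rings leaves 97 − 10 = 87 true growth rings beyond the insect-defoliation signature.
The growth ring at the bark edge is 1987 CE, so the insect-defoliation signature dates to 1987 − 87 = 1900 CE.

1900 CE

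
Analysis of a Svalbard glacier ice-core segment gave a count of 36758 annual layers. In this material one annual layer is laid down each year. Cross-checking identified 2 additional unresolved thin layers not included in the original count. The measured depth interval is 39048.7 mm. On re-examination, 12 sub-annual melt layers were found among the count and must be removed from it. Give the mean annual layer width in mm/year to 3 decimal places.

1.063 mm/year

True annual layer count = 36758 − 12 + 2 = 36748.
Extension rate ≈ 39048.7 / 36748 = 1.063 mm/year.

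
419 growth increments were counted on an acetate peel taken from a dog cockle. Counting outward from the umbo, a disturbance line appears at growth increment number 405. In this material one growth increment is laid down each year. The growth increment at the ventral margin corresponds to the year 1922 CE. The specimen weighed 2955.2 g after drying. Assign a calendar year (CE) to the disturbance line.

1908 CE

The disturbance line sits at growth increment 405 from the umbo, so 419 − 405 = 14 growth increments formed after it.
The growth increment at the ventral margin is 1922 CE, so the disturbance line dates to 1922 − 14 = 1908 CE.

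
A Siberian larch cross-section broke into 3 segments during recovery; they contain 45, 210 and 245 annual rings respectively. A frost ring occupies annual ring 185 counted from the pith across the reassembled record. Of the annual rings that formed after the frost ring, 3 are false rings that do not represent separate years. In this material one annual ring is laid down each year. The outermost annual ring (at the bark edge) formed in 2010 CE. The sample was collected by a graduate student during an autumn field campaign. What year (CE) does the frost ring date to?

Total annual rings = 45 + 210 + 245 = 500.
500 − 185 = 315 annual rings lie beyond the frost ring toward the bark edge.
Removing the 3 false annual rings leaves 315 − 3 = 312 true annual rings beyond the frost ring.
Counting back 312 years from 2010 CE places the frost ring in 2010 − 312 = 1698 CE.

1698 CE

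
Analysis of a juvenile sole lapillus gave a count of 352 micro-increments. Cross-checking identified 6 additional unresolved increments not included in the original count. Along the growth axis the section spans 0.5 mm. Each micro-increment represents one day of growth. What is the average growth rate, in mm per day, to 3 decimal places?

Correcting the raw count gives 352 + 6 = 358 true micro-increments.
0.5 mm over 358 days gives 0.5 / 358 ≈ 0.001 mm per day.

0.001 mm per day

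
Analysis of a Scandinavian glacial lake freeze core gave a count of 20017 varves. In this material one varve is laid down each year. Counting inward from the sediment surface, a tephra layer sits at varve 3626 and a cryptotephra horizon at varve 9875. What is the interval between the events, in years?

Separation: 9875 − 3626 = 6249 varves.
At one varve per year, 6249 years elapsed between them.

6249 years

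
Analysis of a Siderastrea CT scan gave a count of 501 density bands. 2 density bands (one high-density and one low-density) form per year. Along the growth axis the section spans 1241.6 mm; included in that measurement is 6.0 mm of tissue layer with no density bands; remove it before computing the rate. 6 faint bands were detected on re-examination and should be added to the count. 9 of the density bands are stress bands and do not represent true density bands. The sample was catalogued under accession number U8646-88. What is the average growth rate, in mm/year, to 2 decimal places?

After corrections the count is 501 − 9 + 6 = 498 density bands.
With 2 density bands per year, 498 / 2 = 249 years.
Removing the 6.0 mm offcut leaves 1241.6 − 6.0 = 1235.6 mm.
Extension rate ≈ 1235.6 / 249 = 4.96 mm/year.

4.96 mm/year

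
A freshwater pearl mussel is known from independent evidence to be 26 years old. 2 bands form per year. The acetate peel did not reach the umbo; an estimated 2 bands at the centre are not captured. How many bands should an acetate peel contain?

26 years at 2 bands per year gives 26 × 2 = 52 bands.
52 − 2 missed = 50 bands expected in the prepared section.

50 bands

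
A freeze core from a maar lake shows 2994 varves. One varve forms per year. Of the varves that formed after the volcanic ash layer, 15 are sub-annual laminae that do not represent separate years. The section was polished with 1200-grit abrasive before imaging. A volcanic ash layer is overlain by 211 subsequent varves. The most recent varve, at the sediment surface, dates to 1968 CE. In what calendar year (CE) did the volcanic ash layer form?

There are 211 varves younger than the volcanic ash layer.
Removing the 15 false varves leaves 211 − 15 = 196 true varves beyond the volcanic ash layer.
Counting back 196 years from 1968 CE places the volcanic ash layer in 1968 − 196 = 1772 CE.

1772 CE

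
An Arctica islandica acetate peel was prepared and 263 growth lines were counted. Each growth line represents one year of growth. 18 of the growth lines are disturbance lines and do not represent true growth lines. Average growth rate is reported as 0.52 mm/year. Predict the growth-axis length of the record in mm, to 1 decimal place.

True growth line count = 263 − 18 = 245.
Length ≈ 0.52 × 245 = 127.4 mm.

127.4 mm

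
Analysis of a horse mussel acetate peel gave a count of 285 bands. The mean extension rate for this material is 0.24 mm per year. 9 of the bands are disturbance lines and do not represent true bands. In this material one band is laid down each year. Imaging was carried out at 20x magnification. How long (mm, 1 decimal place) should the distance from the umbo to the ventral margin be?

After corrections the count is 285 − 9 = 276 bands.
Length ≈ 0.24 × 276 = 66.2 mm.

66.2 mm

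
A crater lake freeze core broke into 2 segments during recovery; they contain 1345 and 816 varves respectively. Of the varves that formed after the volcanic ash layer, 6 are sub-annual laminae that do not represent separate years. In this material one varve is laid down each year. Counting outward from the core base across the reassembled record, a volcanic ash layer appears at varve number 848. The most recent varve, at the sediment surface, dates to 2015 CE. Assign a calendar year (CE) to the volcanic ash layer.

708 CE

Total varves = 1345 + 816 = 2161.
The volcanic ash layer sits at varve 848 from the core base, so 2161 − 848 = 1313 varves formed after it.
Removing the 6 false varves leaves 1313 − 6 = 1307 true varves beyond the volcanic ash layer.
Counting back 1307 years from 2015 CE places the volcanic ash layer in 2015 − 1307 = 708 CE.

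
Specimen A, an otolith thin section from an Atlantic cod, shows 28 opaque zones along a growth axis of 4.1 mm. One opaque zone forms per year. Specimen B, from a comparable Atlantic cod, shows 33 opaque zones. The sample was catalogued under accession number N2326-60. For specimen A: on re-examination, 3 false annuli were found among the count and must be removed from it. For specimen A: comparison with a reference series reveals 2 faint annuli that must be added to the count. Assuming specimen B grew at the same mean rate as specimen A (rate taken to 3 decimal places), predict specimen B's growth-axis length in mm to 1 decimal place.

5.0 mm

Specimen A: adjusted count: 28 − 3 + 2 = 27 opaque zones.
A: Extension rate ≈ 4.1 / 27 = 0.152 mm/year.
Length of B = 0.152 × 33 = 5.0 mm.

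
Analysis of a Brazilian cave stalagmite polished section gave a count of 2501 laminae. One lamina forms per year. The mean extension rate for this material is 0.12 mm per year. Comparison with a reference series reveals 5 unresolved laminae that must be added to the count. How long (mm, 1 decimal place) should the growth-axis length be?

300.7 mm

After corrections the count is 2501 + 5 = 2506 laminae.
Predicted length = 0.12 mm/year × 2506 years = 300.7 mm.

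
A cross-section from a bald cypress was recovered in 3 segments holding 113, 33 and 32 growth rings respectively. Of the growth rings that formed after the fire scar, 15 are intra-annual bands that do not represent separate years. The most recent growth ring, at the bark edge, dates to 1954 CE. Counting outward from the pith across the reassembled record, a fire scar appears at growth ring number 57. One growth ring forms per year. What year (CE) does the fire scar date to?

1848 CE

Total growth rings = 113 + 33 + 32 = 178.
Between growth ring 57 and the bark edge there are 178 − 57 = 121 growth rings.
121 − 15 false = 106 true growth rings after the fire scar.
Counting back 106 years from 1954 CE places the fire scar in 1954 − 106 = 1848 CE.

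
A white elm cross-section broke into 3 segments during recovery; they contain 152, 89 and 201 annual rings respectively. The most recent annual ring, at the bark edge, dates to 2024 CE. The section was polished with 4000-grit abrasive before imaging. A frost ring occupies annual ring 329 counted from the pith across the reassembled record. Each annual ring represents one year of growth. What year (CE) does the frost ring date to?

1911 CE

Total annual rings = 152 + 89 + 201 = 442.
442 − 329 = 113 annual rings lie beyond the frost ring toward the bark edge.
The annual ring at the bark edge is 2024 CE, so the frost ring dates to 2024 − 113 = 1911 CE.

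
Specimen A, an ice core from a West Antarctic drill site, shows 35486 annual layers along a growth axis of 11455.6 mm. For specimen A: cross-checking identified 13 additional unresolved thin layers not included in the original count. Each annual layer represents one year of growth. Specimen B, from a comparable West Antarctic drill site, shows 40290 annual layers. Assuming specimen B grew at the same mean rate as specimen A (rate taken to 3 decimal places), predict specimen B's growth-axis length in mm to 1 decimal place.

13013.7 mm

Specimen A: correcting the raw count gives 35486 + 13 = 35499 true annual layers.
A: Extension rate ≈ 11455.6 / 35499 = 0.323 mm per year.
For B, 0.323 mm/year × 40290 years = 13013.7 mm.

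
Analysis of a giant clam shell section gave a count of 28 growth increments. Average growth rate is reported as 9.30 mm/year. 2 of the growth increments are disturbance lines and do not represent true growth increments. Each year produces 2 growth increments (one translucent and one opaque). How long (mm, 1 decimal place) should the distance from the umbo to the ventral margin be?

Adjusted count: 28 − 2 = 26 growth increments.
With 2 growth increments per year, 26 / 2 = 13 years.
13 years at 9.30 mm/year gives 9.30 × 13 = 120.9 mm.

120.9 mm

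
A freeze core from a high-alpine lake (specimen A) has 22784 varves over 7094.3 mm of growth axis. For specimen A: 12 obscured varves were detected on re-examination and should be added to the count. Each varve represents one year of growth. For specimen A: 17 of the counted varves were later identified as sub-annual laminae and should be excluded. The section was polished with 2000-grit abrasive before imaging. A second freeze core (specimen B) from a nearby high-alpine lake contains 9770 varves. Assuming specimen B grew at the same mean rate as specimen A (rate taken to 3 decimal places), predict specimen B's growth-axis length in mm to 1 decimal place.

3038.5 mm

Specimen A: true varve count = 22784 − 17 + 12 = 22779.
A: Extension rate ≈ 7094.3 / 22779 = 0.311 mm per year.
Length of B = 0.311 × 9770 = 3038.5 mm.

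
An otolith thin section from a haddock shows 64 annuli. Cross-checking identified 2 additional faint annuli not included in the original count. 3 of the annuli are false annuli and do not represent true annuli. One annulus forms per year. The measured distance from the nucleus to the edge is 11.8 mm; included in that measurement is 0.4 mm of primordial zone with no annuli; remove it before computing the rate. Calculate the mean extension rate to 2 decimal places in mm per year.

After corrections the count is 64 − 3 + 2 = 63 annuli.
Net length = 11.8 − 0.4 = 11.4 mm.
Extension rate ≈ 11.4 / 63 = 0.18 mm per year.

0.18 mm per year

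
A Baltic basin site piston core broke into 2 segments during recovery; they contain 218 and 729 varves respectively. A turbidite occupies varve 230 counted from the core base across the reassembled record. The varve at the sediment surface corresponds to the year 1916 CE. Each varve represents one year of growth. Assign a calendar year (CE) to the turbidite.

Total varves = 218 + 729 = 947.
The turbidite sits at varve 230 from the core base, so 947 − 230 = 717 varves formed after it.
The varve at the sediment surface is 1916 CE, so the turbidite dates to 1916 − 717 = 1199 CE.

1199 CE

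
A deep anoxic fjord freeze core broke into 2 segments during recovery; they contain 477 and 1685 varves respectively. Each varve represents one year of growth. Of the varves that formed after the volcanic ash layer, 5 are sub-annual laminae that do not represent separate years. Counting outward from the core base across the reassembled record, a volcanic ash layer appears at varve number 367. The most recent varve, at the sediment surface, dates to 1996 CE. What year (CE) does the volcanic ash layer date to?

206 CE

Total varves = 477 + 1685 = 2162.
2162 − 367 = 1795 varves lie beyond the volcanic ash layer toward the sediment surface.
Excluding 5 false varves: 1795 − 5 = 1790.
The varve at the sediment surface is 1996 CE, so the volcanic ash layer dates to 1996 − 1790 = 206 CE.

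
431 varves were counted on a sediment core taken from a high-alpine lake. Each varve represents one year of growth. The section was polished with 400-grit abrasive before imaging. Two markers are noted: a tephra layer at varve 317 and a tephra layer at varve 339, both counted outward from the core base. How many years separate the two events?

22 years

Separation: 339 − 317 = 22 varves.
At one varve per year, 22 years elapsed between them.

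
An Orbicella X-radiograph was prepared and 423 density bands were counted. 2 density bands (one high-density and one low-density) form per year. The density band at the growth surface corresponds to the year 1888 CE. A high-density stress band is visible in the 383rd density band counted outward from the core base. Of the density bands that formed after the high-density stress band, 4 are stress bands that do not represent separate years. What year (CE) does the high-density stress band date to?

1870 CE

Between density band 383 and the growth surface there are 423 − 383 = 40 density bands.
Excluding 4 false density bands: 40 − 4 = 36.
With 2 density bands per year, 36 / 2 = 18 years.
Counting back 18 years from 1888 CE places the high-density stress band in 1888 − 18 = 1870 CE.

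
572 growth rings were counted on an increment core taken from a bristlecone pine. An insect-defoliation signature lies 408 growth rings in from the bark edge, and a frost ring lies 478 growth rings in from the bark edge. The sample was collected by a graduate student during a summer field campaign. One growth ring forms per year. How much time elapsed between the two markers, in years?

The two markers are separated by 478 − 408 = 70 growth rings.
That is 70 years at one growth ring per year.

70 years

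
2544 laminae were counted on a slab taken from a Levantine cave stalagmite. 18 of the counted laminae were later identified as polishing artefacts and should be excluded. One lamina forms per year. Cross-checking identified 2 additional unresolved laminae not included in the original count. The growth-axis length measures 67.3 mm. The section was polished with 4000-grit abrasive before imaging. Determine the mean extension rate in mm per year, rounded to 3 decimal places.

0.027 mm per year

Correcting the raw count gives 2544 − 18 + 2 = 2528 true laminae.
Extension rate ≈ 67.3 / 2528 = 0.027 mm per year.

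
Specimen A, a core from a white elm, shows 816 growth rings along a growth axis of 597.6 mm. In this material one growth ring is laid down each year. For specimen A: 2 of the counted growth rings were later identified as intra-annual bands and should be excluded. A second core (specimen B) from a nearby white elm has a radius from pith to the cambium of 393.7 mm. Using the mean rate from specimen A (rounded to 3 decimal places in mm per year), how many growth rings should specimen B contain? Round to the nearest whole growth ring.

Specimen A: true growth ring count = 816 − 2 = 814.
A: Extension rate ≈ 597.6 / 814 = 0.734 mm/yr.
B spans 393.7 / 0.734 = 536.38 years ≈ 536 growth rings.

536 growth rings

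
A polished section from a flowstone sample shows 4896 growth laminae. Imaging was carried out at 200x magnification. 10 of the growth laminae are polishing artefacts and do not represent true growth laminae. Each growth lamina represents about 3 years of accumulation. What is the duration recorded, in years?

14658 yr

True growth lamina count = 4896 − 10 = 4886.
At 3 years per growth lamina, 4886 × 3 = 14658 years.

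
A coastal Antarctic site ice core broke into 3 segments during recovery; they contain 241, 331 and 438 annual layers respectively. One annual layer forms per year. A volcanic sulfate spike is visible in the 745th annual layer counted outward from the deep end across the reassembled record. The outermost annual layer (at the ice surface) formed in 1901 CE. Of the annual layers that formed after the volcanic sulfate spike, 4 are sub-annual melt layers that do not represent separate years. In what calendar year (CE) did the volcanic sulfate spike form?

1640 CE

Total annual layers = 241 + 331 + 438 = 1010.
The volcanic sulfate spike sits at annual layer 745 from the deep end, so 1010 − 745 = 265 annual layers formed after it.
265 − 4 false = 261 true annual layers after the volcanic sulfate spike.
1901 − 261 = 1640 CE.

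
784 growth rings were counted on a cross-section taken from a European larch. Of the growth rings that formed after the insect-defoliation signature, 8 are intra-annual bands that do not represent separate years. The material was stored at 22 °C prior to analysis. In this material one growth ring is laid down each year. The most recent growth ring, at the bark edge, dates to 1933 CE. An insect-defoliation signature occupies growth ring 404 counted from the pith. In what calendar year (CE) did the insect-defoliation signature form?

The insect-defoliation signature sits at growth ring 404 from the pith, so 784 − 404 = 380 growth rings formed after it.
380 − 8 false = 372 true growth rings after the insect-defoliation signature.
Counting back 372 years from 1933 CE places the insect-defoliation signature in 1933 − 372 = 1561 CE.

1561 CE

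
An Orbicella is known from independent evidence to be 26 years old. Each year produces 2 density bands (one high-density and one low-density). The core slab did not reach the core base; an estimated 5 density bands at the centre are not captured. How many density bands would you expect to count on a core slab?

47 density bands

With 2 density bands per year, 26 years would produce 26 × 2 = 52 density bands.
Subtracting the 5 density bands not captured gives 52 − 5 = 47 density bands in the record.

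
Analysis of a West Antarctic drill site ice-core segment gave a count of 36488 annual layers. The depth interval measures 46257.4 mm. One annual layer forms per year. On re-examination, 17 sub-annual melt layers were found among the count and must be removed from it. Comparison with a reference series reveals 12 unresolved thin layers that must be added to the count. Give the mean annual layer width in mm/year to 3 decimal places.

After corrections the count is 36488 − 17 + 12 = 36483 annual layers.
Mean rate = 46257.4 mm / 36483 years ≈ 1.268 mm/year.

1.268 mm/year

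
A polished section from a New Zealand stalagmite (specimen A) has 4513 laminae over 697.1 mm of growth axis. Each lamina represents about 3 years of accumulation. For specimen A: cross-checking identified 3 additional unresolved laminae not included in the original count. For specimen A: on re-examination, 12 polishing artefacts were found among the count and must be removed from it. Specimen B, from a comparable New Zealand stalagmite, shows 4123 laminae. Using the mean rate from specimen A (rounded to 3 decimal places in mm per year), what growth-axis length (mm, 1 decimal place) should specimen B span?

643.2 mm

Specimen A: true lamina count = 4513 − 12 + 3 = 4504.
Specimen A: multiplying by 3 years per lamina: 4504 × 3 = 13512 years.
A: 697.1 mm over 13512 years gives 697.1 / 13512 ≈ 0.052 mm/year.
Specimen B: 4123 laminae at 3 years each span 4123 × 3 = 12369 years. For B, 0.052 mm/year × 12369 years = 643.2 mm.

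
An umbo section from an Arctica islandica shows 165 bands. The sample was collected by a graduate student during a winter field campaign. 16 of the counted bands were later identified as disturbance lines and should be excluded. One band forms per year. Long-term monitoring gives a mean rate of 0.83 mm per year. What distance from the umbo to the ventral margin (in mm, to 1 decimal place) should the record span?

After corrections the count is 165 − 16 = 149 bands.
Predicted length = 0.83 mm/year × 149 years = 123.7 mm.

123.7 mm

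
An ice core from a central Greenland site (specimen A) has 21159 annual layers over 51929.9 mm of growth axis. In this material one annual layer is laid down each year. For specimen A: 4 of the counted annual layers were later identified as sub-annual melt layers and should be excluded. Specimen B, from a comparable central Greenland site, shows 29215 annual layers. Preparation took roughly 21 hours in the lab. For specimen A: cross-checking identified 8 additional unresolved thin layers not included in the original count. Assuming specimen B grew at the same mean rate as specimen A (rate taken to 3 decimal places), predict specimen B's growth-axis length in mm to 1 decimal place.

71693.6 mm

Specimen A: true annual layer count = 21159 − 4 + 8 = 21163.
A: 51929.9 mm over 21163 years gives 51929.9 / 21163 ≈ 2.454 mm per year.
Length of B = 2.454 × 29215 = 71693.6 mm.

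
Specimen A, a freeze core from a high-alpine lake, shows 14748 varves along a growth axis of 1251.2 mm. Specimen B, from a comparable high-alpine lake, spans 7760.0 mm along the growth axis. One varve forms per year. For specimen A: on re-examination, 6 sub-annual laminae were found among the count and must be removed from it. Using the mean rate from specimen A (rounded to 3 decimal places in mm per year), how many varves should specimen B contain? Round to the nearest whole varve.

Specimen A: adjusted count: 14748 − 6 = 14742 varves.
A: Mean rate = 1251.2 mm / 14742 years ≈ 0.085 mm per year.
B spans 7760.0 / 0.085 = 91294.12 years ≈ 91294 varves.

91294 varves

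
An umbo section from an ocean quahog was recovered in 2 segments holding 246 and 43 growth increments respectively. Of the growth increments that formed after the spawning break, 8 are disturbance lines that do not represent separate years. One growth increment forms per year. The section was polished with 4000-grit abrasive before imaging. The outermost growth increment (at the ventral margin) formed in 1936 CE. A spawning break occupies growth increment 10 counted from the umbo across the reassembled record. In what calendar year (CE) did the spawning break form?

Total growth increments = 246 + 43 = 289.
289 − 10 = 279 growth increments lie beyond the spawning break toward the ventral margin.
279 − 8 false = 271 true growth increments after the spawning break.
1936 − 271 = 1665 CE.

1665 CE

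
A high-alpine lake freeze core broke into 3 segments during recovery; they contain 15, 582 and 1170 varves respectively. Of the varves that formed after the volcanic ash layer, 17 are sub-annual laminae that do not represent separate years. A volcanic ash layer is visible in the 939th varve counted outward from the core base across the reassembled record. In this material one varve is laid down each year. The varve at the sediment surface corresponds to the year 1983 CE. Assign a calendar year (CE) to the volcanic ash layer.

Total varves = 15 + 582 + 1170 = 1767.
The volcanic ash layer sits at varve 939 from the core base, so 1767 − 939 = 828 varves formed after it.
Removing the 17 false varves leaves 828 − 17 = 811 true varves beyond the volcanic ash layer.
1983 − 811 = 1172 CE.

1172 CE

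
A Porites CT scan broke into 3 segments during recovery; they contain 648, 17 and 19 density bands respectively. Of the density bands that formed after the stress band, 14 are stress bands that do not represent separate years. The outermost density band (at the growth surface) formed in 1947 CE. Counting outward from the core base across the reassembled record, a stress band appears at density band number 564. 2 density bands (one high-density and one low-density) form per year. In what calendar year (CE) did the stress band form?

1894 CE

Total density bands = 648 + 17 + 19 = 684.
684 − 564 = 120 density bands lie beyond the stress band toward the growth surface.
Removing the 14 false density bands leaves 120 − 14 = 106 true density bands beyond the stress band.
106 density bands at 2 per year is 106 / 2 = 53 years.
The density band at the growth surface is 1947 CE, so the stress band dates to 1947 − 53 = 1894 CE.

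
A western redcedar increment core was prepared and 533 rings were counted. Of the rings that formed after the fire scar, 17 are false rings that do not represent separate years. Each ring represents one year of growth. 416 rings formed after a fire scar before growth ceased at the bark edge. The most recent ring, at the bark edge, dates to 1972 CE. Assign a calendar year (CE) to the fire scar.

1573 CE

There are 416 rings younger than the fire scar.
416 − 17 false = 399 true rings after the fire scar.
The ring at the bark edge is 1972 CE, so the fire scar dates to 1972 − 399 = 1573 CE.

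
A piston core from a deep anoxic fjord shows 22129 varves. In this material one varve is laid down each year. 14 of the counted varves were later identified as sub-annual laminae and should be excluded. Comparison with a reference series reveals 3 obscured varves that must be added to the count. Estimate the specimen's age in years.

22118 years

Correcting the raw count gives 22129 − 14 + 3 = 22118 true varves.
With a one-to-one varve periodicity this is 22118 years.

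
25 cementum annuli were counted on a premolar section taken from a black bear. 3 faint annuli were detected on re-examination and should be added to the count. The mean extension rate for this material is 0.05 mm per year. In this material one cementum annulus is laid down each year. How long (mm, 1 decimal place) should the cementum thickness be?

True cementum annulus count = 25 + 3 = 28.
Length ≈ 0.05 × 28 = 1.4 mm.

1.4 mm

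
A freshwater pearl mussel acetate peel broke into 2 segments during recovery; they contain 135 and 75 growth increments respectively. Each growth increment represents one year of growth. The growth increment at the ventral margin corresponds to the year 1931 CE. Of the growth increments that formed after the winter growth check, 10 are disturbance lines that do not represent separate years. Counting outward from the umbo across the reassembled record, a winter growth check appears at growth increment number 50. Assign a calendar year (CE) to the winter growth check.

1781 CE

Total growth increments = 135 + 75 = 210.
The winter growth check sits at growth increment 50 from the umbo, so 210 − 50 = 160 growth increments formed after it.
160 − 10 false = 150 true growth increments after the winter growth check.
Counting back 150 years from 1931 CE places the winter growth check in 1931 − 150 = 1781 CE.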